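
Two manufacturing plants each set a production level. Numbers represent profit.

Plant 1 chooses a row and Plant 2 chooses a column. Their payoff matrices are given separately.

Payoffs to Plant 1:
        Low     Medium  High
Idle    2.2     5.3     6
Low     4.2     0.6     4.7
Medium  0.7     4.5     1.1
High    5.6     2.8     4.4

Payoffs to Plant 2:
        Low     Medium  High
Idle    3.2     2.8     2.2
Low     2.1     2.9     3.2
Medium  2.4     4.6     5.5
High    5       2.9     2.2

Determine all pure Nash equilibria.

Mark each player's best response to every combination of opponents' strategies; a profile where every player is best-responding is a pure Nash equilibrium.
Plant 1 against Low: payoffs 2.2, 4.2, 0.7, 5.6 → best response High.
Plant 1 against Medium: payoffs 5.3, 0.6, 4.5, 2.8 → best response Idle.
Plant 1 against High: payoffs 6, 4.7, 1.1, 4.4 → best response Idle.
Plant 2 against Idle: payoffs 3.2, 2.8, 2.2 → best response Low.
Plant 2 against Low: payoffs 2.1, 2.9, 3.2 → best response High.
Plant 2 against Medium: payoffs 2.4, 4.6, 5.5 → best response High.
Plant 2 against High: payoffs 5, 2.9, 2.2 → best response Low.
Mutual best responses: (High, Low).

The unique pure-strategy Nash equilibrium is (High, Low).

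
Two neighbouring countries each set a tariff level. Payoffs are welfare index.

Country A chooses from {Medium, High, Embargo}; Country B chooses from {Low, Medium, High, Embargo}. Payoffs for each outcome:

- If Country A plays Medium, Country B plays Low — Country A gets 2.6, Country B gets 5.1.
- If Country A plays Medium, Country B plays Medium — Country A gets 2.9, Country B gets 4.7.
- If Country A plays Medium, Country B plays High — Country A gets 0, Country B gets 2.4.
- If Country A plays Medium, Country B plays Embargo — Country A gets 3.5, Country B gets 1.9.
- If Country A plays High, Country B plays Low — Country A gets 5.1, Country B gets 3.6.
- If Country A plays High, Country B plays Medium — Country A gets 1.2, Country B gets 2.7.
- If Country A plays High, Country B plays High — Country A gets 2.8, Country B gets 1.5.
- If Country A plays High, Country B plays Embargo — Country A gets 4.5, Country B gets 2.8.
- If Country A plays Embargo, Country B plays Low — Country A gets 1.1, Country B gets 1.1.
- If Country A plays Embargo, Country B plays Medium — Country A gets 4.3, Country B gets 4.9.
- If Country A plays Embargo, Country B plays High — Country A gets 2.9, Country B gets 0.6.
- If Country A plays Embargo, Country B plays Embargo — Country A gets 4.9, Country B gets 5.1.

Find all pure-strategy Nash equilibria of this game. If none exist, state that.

Country A against Low: payoffs 2.6, 5.1, 1.1 → best response High.
Country A against Medium: payoffs 2.9, 1.2, 4.3 → best response Embargo.
Country A against High: payoffs 0, 2.8, 2.9 → best response Embargo.
Country A against Embargo: payoffs 3.5, 4.5, 4.9 → best response Embargo.
Country B against Medium: payoffs 5.1, 4.7, 2.4, 1.9 → best response Low.
Country B against High: payoffs 3.6, 2.7, 1.5, 2.8 → best response Low.
Country B against Embargo: payoffs 1.1, 4.9, 0.6, 5.1 → best response Embargo.
Mutual best responses: (High, Low); (Embargo, Embargo).

The pure Nash equilibria are (High, Low) and (Embargo, Embargo).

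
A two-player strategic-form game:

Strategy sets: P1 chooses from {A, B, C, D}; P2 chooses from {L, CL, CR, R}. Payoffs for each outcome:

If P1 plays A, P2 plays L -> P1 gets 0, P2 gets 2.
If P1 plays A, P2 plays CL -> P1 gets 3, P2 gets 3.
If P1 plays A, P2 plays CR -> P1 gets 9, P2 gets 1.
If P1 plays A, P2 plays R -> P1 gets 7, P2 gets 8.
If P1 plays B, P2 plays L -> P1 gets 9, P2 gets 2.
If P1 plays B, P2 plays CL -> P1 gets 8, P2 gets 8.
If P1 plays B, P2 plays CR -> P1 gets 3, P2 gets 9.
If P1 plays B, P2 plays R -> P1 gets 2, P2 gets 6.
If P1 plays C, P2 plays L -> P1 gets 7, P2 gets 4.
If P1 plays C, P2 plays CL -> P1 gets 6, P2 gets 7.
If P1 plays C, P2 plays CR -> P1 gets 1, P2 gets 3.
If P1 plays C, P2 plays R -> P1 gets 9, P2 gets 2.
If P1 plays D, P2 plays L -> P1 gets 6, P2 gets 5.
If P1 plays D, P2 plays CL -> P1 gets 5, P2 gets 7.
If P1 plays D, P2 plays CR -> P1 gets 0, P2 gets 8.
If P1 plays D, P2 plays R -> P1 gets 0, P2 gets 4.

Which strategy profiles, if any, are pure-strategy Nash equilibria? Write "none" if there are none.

P1 against L: payoffs 0, 9, 7, 6 → best response B.
P1 against CL: payoffs 3, 8, 6, 5 → best response B.
P1 against CR: payoffs 9, 3, 1, 0 → best response A.
P1 against R: payoffs 7, 2, 9, 0 → best response C.
P2 against A: payoffs 2, 3, 1, 8 → best response R.
P2 against B: payoffs 2, 8, 9, 6 → best response CR.
P2 against C: payoffs 4, 7, 3, 2 → best response CL.
P2 against D: payoffs 5, 7, 8, 4 → best response CR.
No profile is a mutual best response for all players.

This game has no pure Nash equilibrium.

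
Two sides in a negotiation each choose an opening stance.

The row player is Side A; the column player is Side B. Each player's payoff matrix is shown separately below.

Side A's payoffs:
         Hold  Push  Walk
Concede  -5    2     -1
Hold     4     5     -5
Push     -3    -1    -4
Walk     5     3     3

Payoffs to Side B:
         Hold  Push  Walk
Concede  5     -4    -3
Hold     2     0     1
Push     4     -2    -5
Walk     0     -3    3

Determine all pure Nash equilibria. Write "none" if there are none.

(Concede, Hold): Side A can switch to Hold (-5 → 4). Not NE.
(Concede, Push): Side A can switch to Hold (2 → 5). Not NE.
(Concede, Walk): Side A can switch to Walk (-1 → 3). Not NE.
(Hold, Hold): Side A can switch to Walk (4 → 5). Not NE.
(Hold, Push): Side B can switch to Hold (0 → 2). Not NE.
(Hold, Walk): Side A can switch to Concede (-5 → -1). Not NE.
(Walk, Walk): Side A gets 3, best alternative -1; Side B gets 3, best alternative 0. No profitable deviation — NE.
(The remaining 5 profiles each have a profitable deviation by the same check.)

(Walk, Walk)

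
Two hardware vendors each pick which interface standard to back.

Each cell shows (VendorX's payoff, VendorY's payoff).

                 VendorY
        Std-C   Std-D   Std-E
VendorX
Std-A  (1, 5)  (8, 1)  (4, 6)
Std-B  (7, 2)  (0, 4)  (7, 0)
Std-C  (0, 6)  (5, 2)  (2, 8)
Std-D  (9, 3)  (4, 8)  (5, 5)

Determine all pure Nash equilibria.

No pure-strategy Nash equilibrium.

VendorX against Std-C: payoffs 1, 7, 0, 9 → best response Std-D.
VendorX against Std-D: payoffs 8, 0, 5, 4 → best response Std-A.
VendorX against Std-E: payoffs 4, 7, 2, 5 → best response Std-B.
VendorY against Std-A: payoffs 5, 1, 6 → best response Std-E.
VendorY against Std-B: payoffs 2, 4, 0 → best response Std-D.
VendorY against Std-C: payoffs 6, 2, 8 → best response Std-E.
VendorY against Std-D: payoffs 3, 8, 5 → best response Std-D.
No profile is a mutual best response for all players.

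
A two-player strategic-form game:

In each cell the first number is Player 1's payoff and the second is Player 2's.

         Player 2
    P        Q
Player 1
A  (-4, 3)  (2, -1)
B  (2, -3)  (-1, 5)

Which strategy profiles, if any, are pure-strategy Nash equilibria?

(A, P): Player 1 can switch to B (-4 → 2). Not NE.
(A, Q): Player 2 can switch to P (-1 → 3). Not NE.
(B, P): Player 2 can switch to Q (-3 → 5). Not NE.
(B, Q): Player 1 can switch to A (-1 → 2). Not NE.

none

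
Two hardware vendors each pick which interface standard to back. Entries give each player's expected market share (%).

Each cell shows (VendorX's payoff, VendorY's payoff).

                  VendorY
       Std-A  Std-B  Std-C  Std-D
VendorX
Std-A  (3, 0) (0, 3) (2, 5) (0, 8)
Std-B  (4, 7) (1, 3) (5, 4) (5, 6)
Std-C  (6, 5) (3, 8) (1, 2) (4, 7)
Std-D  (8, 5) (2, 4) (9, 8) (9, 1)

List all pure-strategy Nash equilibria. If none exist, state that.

Check each profile: it is a Nash equilibrium iff no player can strictly gain by switching unilaterally.
(Std-A, Std-A): VendorX can switch to Std-B (3 → 4). Not NE.
(Std-A, Std-B): VendorX can switch to Std-B (0 → 1). Not NE.
(Std-A, Std-C): VendorX can switch to Std-B (2 → 5). Not NE.
(Std-A, Std-D): VendorX can switch to Std-B (0 → 5). Not NE.
(Std-B, Std-A): VendorX can switch to Std-C (4 → 6). Not NE.
(Std-B, Std-B): VendorX can switch to Std-C (1 → 3). Not NE.
(Std-B, Std-C): VendorX can switch to Std-D (5 → 9). Not NE.
(Std-B, Std-D): VendorX can switch to Std-D (5 → 9). Not NE.
(Std-C, Std-A): VendorX can switch to Std-D (6 → 8). Not NE.
(Std-C, Std-B): VendorX gets 3, best alternative 2; VendorY gets 8, best alternative 7. No profitable deviation — NE.
(Std-C, Std-C): VendorX can switch to Std-A (1 → 2). Not NE.
(Std-D, Std-C): VendorX gets 9, best alternative 5; VendorY gets 8, best alternative 5. No profitable deviation — NE.
(The remaining 4 profiles each have a profitable deviation by the same check.)

Pure-strategy Nash equilibria: (Std-C, Std-B); (Std-D, Std-C)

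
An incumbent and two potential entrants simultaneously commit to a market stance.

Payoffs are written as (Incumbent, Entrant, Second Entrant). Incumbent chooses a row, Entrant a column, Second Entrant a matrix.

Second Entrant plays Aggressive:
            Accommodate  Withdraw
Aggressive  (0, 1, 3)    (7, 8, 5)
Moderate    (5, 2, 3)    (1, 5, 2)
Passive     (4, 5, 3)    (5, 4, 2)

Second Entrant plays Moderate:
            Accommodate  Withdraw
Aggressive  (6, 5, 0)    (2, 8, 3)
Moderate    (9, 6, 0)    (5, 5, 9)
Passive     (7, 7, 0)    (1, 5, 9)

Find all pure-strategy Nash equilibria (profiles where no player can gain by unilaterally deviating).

(Aggressive, Withdraw, Aggressive)

Mark each player's best response to every combination of opponents' strategies; a profile where every player is best-responding is a pure Nash equilibrium.
Incumbent against (Accommodate, Aggressive): payoffs 0, 5, 4 → best response Moderate.
Incumbent against (Accommodate, Moderate): payoffs 6, 9, 7 → best response Moderate.
Incumbent against (Withdraw, Aggressive): payoffs 7, 1, 5 → best response Aggressive.
Incumbent against (Withdraw, Moderate): payoffs 2, 5, 1 → best response Moderate.
Entrant against (Aggressive, Aggressive): payoffs 1, 8 → best response Withdraw.
Entrant against (Aggressive, Moderate): payoffs 5, 8 → best response Withdraw.
Entrant against (Moderate, Aggressive): payoffs 2, 5 → best response Withdraw.
Entrant against (Moderate, Moderate): payoffs 6, 5 → best response Accommodate.
Entrant against (Passive, Aggressive): payoffs 5, 4 → best response Accommodate.
Entrant against (Passive, Moderate): payoffs 7, 5 → best response Accommodate.
Second Entrant against (Aggressive, Accommodate): payoffs 3, 0 → best response Aggressive.
Second Entrant against (Aggressive, Withdraw): payoffs 5, 3 → best response Aggressive.
Second Entrant against (Moderate, Accommodate): payoffs 3, 0 → best response Aggressive.
Second Entrant against (Moderate, Withdraw): payoffs 2, 9 → best response Moderate.
Second Entrant against (Passive, Accommodate): payoffs 3, 0 → best response Aggressive.
Second Entrant against (Passive, Withdraw): payoffs 2, 9 → best response Moderate.
Mutual best responses: (Aggressive, Withdraw, Aggressive).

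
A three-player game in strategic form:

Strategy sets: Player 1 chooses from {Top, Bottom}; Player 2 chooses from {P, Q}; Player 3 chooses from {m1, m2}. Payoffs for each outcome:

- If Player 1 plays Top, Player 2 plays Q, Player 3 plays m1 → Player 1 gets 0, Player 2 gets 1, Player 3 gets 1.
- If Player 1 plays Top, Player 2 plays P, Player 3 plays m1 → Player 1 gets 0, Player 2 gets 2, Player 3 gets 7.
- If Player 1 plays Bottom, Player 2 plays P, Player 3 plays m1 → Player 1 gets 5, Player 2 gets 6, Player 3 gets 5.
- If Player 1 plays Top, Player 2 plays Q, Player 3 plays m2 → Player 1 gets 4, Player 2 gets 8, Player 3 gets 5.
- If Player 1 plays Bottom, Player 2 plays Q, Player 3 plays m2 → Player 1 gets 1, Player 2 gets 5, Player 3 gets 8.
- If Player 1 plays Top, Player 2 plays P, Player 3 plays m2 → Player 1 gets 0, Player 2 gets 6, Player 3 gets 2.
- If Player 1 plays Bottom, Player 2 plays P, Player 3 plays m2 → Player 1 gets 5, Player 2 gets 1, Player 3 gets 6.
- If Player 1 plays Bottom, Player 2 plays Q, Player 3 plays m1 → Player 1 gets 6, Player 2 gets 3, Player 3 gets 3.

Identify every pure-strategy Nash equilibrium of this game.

The unique pure-strategy Nash equilibrium is (Top, Q, m2).

For each strategy profile, look for a profitable unilateral deviation.
(Top, P, m1): Player 1 can switch to Bottom (0 → 5). Not NE.
(Top, P, m2): Player 1 can switch to Bottom (0 → 5). Not NE.
(Top, Q, m1): Player 1 can switch to Bottom (0 → 6). Not NE.
(Top, Q, m2): Player 1 gets 4, best alternative 1; Player 2 gets 8, best alternative 6; Player 3 gets 5, best alternative 1. No profitable deviation — NE.
(Bottom, P, m1): Player 3 can switch to m2 (5 → 6). Not NE.
(Bottom, P, m2): Player 2 can switch to Q (1 → 5). Not NE.
(Bottom, Q, m1): Player 2 can switch to P (3 → 6). Not NE.
(Bottom, Q, m2): Player 1 can switch to Top (1 → 4). Not NE.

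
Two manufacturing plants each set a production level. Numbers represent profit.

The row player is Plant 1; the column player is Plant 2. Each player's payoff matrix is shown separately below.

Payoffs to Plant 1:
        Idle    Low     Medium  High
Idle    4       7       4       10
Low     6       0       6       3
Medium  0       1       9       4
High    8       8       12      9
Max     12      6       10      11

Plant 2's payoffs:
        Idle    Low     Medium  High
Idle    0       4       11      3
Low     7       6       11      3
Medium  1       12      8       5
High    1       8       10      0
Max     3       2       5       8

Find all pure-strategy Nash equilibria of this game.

The pure Nash equilibria are (High, Medium); (Max, High).

For each player, find the best response to each opponent profile; mutual best responses are the pure NE.
Plant 1 against Idle: payoffs 4, 6, 0, 8, 12 → best response Max.
Plant 1 against Low: payoffs 7, 0, 1, 8, 6 → best response High.
Plant 1 against Medium: payoffs 4, 6, 9, 12, 10 → best response High.
Plant 1 against High: payoffs 10, 3, 4, 9, 11 → best response Max.
Plant 2 against Idle: payoffs 0, 4, 11, 3 → best response Medium.
Plant 2 against Low: payoffs 7, 6, 11, 3 → best response Medium.
Plant 2 against Medium: payoffs 1, 12, 8, 5 → best response Low.
Plant 2 against High: payoffs 1, 8, 10, 0 → best response Medium.
Plant 2 against Max: payoffs 3, 2, 5, 8 → best response High.
Mutual best responses: (High, Medium); (Max, High).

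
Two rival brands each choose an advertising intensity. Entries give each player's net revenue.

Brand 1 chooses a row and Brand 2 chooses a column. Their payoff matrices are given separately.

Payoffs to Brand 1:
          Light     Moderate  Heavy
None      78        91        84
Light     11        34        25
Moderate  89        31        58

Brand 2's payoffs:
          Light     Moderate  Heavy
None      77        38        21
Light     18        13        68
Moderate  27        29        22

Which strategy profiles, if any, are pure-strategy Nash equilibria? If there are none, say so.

For each player, find the best response to each opponent profile; mutual best responses are the pure NE.
Brand 1 against Light: payoffs 78, 11, 89 → best response Moderate.
Brand 1 against Moderate: payoffs 91, 34, 31 → best response None.
Brand 1 against Heavy: payoffs 84, 25, 58 → best response None.
Brand 2 against None: payoffs 77, 38, 21 → best response Light.
Brand 2 against Light: payoffs 18, 13, 68 → best response Heavy.
Brand 2 against Moderate: payoffs 27, 29, 22 → best response Moderate.
No profile is a mutual best response for all players.

No pure-strategy Nash equilibrium.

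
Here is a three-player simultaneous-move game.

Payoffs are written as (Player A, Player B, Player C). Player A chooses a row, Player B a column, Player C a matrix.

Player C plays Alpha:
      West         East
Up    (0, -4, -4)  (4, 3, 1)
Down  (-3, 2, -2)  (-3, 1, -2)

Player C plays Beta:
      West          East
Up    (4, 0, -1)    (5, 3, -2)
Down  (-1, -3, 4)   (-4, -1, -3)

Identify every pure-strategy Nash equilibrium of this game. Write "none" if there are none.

Player A against (West, Alpha): payoffs 0, -3 → best response Up.
Player A against (West, Beta): payoffs 4, -1 → best response Up.
Player A against (East, Alpha): payoffs 4, -3 → best response Up.
Player A against (East, Beta): payoffs 5, -4 → best response Up.
Player B against (Up, Alpha): payoffs -4, 3 → best response East.
Player B against (Up, Beta): payoffs 0, 3 → best response East.
Player B against (Down, Alpha): payoffs 2, 1 → best response West.
Player B against (Down, Beta): payoffs -3, -1 → best response East.
Player C against (Up, West): payoffs -4, -1 → best response Beta.
Player C against (Up, East): payoffs 1, -2 → best response Alpha.
Player C against (Down, West): payoffs -2, 4 → best response Beta.
Player C against (Down, East): payoffs -2, -3 → best response Alpha.
Mutual best responses: (Up, East, Alpha).

(Up, East, Alpha)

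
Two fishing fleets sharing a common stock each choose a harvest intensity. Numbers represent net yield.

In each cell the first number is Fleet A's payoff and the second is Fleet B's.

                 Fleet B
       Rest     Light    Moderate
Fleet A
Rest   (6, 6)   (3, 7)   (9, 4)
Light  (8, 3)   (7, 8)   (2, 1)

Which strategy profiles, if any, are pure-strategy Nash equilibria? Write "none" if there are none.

Pure NE: (Light, Light)

(Rest, Rest): Fleet A can switch to Light (6 → 8). Not NE.
(Rest, Light): Fleet A can switch to Light (3 → 7). Not NE.
(Rest, Moderate): Fleet B can switch to Rest (4 → 6). Not NE.
(Light, Rest): Fleet B can switch to Light (3 → 8). Not NE.
(Light, Light): Fleet A gets 7, best alternative 3; Fleet B gets 8, best alternative 3. No profitable deviation — NE.
(Light, Moderate): Fleet A can switch to Rest (2 → 9). Not NE.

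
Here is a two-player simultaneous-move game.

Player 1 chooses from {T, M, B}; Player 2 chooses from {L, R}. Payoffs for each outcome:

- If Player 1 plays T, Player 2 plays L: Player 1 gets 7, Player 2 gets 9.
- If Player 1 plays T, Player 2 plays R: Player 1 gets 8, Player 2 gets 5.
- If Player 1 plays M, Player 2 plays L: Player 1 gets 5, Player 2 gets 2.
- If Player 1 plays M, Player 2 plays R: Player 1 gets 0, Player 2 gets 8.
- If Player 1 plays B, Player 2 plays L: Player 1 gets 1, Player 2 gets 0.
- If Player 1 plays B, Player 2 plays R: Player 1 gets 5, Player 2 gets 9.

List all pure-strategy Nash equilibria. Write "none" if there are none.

For each strategy profile, look for a profitable unilateral deviation.
(T, L): Player 1 gets 7, best alternative 5; Player 2 gets 9, best alternative 5. No profitable deviation — NE.
(T, R): Player 2 can switch to L (5 → 9). Not NE.
(M, L): Player 1 can switch to T (5 → 7). Not NE.
(M, R): Player 1 can switch to T (0 → 8). Not NE.
(B, L): Player 1 can switch to T (1 → 7). Not NE.
(B, R): Player 1 can switch to T (5 → 8). Not NE.

The unique pure-strategy Nash equilibrium is (T, L).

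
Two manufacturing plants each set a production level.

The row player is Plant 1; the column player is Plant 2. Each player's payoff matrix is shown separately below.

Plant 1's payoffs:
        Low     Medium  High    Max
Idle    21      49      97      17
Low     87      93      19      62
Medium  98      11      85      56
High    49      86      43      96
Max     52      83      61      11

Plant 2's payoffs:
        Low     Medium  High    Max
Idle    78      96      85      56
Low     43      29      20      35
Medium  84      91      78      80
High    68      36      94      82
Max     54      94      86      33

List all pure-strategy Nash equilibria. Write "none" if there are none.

none

Plant 1 against Low: payoffs 21, 87, 98, 49, 52 → best response Medium.
Plant 1 against Medium: payoffs 49, 93, 11, 86, 83 → best response Low.
Plant 1 against High: payoffs 97, 19, 85, 43, 61 → best response Idle.
Plant 1 against Max: payoffs 17, 62, 56, 96, 11 → best response High.
Plant 2 against Idle: payoffs 78, 96, 85, 56 → best response Medium.
Plant 2 against Low: payoffs 43, 29, 20, 35 → best response Low.
Plant 2 against Medium: payoffs 84, 91, 78, 80 → best response Medium.
Plant 2 against High: payoffs 68, 36, 94, 82 → best response High.
Plant 2 against Max: payoffs 54, 94, 86, 33 → best response Medium.
No profile is a mutual best response for all players.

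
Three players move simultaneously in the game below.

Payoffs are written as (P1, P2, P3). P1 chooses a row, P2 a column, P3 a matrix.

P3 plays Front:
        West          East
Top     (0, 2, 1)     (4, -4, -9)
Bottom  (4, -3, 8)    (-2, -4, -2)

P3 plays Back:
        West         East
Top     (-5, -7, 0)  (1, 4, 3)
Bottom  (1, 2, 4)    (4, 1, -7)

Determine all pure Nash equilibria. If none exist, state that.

(Top, West, Front): P1 can switch to Bottom (0 → 4). Not NE.
(Top, West, Back): P1 can switch to Bottom (-5 → 1). Not NE.
(Top, East, Front): P2 can switch to West (-4 → 2). Not NE.
(Top, East, Back): P1 can switch to Bottom (1 → 4). Not NE.
(Bottom, West, Front): P1 gets 4, best alternative 0; P2 gets -3, best alternative -4; P3 gets 8, best alternative 4. No profitable deviation — NE.
(Bottom, West, Back): P3 can switch to Front (4 → 8). Not NE.
(Bottom, East, Front): P1 can switch to Top (-2 → 4). Not NE.
(Bottom, East, Back): P2 can switch to West (1 → 2). Not NE.

The unique pure-strategy Nash equilibrium is (Bottom, West, Front).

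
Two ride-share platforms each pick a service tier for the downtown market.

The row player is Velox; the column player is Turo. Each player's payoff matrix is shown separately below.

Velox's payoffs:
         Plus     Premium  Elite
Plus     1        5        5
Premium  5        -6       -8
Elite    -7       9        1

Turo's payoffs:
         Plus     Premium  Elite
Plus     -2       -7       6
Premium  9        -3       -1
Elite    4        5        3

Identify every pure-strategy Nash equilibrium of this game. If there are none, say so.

Pure-strategy Nash equilibria: (Plus, Elite), (Premium, Plus), (Elite, Premium)

For each player, find the best response to each opponent profile; mutual best responses are the pure NE.
Velox against Plus: payoffs 1, 5, -7 → best response Premium.
Velox against Premium: payoffs 5, -6, 9 → best response Elite.
Velox against Elite: payoffs 5, -8, 1 → best response Plus.
Turo against Plus: payoffs -2, -7, 6 → best response Elite.
Turo against Premium: payoffs 9, -3, -1 → best response Plus.
Turo against Elite: payoffs 4, 5, 3 → best response Premium.
Mutual best responses: (Plus, Elite); (Premium, Plus); (Elite, Premium).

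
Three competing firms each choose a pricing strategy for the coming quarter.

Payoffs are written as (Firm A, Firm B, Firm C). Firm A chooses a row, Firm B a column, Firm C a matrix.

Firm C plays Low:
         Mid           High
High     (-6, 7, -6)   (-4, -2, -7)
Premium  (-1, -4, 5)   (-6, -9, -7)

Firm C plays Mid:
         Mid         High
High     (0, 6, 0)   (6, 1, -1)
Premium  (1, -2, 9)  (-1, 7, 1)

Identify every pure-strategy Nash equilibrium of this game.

Firm A against (Mid, Low): payoffs -6, -1 → best response Premium.
Firm A against (Mid, Mid): payoffs 0, 1 → best response Premium.
Firm A against (High, Low): payoffs -4, -6 → best response High.
Firm A against (High, Mid): payoffs 6, -1 → best response High.
Firm B against (High, Low): payoffs 7, -2 → best response Mid.
Firm B against (High, Mid): payoffs 6, 1 → best response Mid.
Firm B against (Premium, Low): payoffs -4, -9 → best response Mid.
Firm B against (Premium, Mid): payoffs -2, 7 → best response High.
Firm C against (High, Mid): payoffs -6, 0 → best response Mid.
Firm C against (High, High): payoffs -7, -1 → best response Mid.
Firm C against (Premium, Mid): payoffs 5, 9 → best response Mid.
Firm C against (Premium, High): payoffs -7, 1 → best response Mid.
No profile is a mutual best response for all players.

none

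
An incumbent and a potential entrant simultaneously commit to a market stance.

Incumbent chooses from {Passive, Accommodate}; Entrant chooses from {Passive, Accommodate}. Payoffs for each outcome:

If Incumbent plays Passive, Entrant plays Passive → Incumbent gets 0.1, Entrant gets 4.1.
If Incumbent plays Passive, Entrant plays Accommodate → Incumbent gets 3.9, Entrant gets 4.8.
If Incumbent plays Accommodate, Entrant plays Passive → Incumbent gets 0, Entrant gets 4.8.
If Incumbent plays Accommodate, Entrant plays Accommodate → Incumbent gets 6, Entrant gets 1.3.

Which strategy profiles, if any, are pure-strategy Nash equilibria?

This game has no pure Nash equilibrium.

Check each profile: it is a Nash equilibrium iff no player can strictly gain by switching unilaterally.
(Passive, Passive): Entrant can switch to Accommodate (4.1 → 4.8). Not NE.
(Passive, Accommodate): Incumbent can switch to Accommodate (3.9 → 6). Not NE.
(Accommodate, Passive): Incumbent can switch to Passive (0 → 0.1). Not NE.
(Accommodate, Accommodate): Entrant can switch to Passive (1.3 → 4.8). Not NE.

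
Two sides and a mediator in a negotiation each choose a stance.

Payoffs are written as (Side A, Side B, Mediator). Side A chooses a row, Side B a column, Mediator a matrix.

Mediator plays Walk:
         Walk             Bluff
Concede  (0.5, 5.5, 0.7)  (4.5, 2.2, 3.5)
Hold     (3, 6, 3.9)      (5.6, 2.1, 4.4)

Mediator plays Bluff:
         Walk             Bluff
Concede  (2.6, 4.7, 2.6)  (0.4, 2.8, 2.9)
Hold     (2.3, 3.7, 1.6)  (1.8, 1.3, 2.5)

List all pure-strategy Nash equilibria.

Side A against (Walk, Walk): payoffs 0.5, 3 → best response Hold.
Side A against (Walk, Bluff): payoffs 2.6, 2.3 → best response Concede.
Side A against (Bluff, Walk): payoffs 4.5, 5.6 → best response Hold.
Side A against (Bluff, Bluff): payoffs 0.4, 1.8 → best response Hold.
Side B against (Concede, Walk): payoffs 5.5, 2.2 → best response Walk.
Side B against (Concede, Bluff): payoffs 4.7, 2.8 → best response Walk.
Side B against (Hold, Walk): payoffs 6, 2.1 → best response Walk.
Side B against (Hold, Bluff): payoffs 3.7, 1.3 → best response Walk.
Mediator against (Concede, Walk): payoffs 0.7, 2.6 → best response Bluff.
Mediator against (Concede, Bluff): payoffs 3.5, 2.9 → best response Walk.
Mediator against (Hold, Walk): payoffs 3.9, 1.6 → best response Walk.
Mediator against (Hold, Bluff): payoffs 4.4, 2.5 → best response Walk.
Mutual best responses: (Concede, Walk, Bluff); (Hold, Walk, Walk).

(Concede, Walk, Bluff); (Hold, Walk, Walk)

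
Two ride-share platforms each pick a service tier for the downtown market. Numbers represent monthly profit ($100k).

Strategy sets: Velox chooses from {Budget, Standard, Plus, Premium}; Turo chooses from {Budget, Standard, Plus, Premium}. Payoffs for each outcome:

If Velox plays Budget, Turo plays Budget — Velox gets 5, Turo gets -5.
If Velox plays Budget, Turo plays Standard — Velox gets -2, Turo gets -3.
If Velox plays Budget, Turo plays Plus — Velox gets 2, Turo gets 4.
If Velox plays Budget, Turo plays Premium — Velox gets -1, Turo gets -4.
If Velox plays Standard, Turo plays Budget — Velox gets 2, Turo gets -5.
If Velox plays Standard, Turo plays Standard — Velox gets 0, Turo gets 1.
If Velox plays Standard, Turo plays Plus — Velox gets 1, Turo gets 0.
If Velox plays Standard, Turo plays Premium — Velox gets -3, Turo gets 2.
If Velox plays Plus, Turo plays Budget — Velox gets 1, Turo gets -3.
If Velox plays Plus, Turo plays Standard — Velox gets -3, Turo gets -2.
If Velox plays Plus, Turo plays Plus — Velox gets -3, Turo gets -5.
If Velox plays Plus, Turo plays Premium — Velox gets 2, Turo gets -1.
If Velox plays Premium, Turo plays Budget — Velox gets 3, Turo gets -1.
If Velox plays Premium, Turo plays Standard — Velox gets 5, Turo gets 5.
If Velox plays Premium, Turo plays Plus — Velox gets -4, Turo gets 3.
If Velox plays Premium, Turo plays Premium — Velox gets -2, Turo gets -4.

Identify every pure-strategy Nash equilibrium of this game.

Mark each player's best response to every combination of opponents' strategies; a profile where every player is best-responding is a pure Nash equilibrium.
Velox against Budget: payoffs 5, 2, 1, 3 → best response Budget.
Velox against Standard: payoffs -2, 0, -3, 5 → best response Premium.
Velox against Plus: payoffs 2, 1, -3, -4 → best response Budget.
Velox against Premium: payoffs -1, -3, 2, -2 → best response Plus.
Turo against Budget: payoffs -5, -3, 4, -4 → best response Plus.
Turo against Standard: payoffs -5, 1, 0, 2 → best response Premium.
Turo against Plus: payoffs -3, -2, -5, -1 → best response Premium.
Turo against Premium: payoffs -1, 5, 3, -4 → best response Standard.
Mutual best responses: (Budget, Plus); (Plus, Premium); (Premium, Standard).

The pure Nash equilibria are (Budget, Plus), (Plus, Premium), (Premium, Standard).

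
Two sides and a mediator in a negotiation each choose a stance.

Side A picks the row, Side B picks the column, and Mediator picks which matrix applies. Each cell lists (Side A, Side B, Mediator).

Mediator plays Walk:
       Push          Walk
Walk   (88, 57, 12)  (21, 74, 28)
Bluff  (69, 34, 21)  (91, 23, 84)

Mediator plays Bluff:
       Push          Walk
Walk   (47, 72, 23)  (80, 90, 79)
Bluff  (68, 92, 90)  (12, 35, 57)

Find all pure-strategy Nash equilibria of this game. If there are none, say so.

For each player, find the best response to each opponent profile; mutual best responses are the pure NE.
Side A against (Push, Walk): payoffs 88, 69 → best response Walk.
Side A against (Push, Bluff): payoffs 47, 68 → best response Bluff.
Side A against (Walk, Walk): payoffs 21, 91 → best response Bluff.
Side A against (Walk, Bluff): payoffs 80, 12 → best response Walk.
Side B against (Walk, Walk): payoffs 57, 74 → best response Walk.
Side B against (Walk, Bluff): payoffs 72, 90 → best response Walk.
Side B against (Bluff, Walk): payoffs 34, 23 → best response Push.
Side B against (Bluff, Bluff): payoffs 92, 35 → best response Push.
Mediator against (Walk, Push): payoffs 12, 23 → best response Bluff.
Mediator against (Walk, Walk): payoffs 28, 79 → best response Bluff.
Mediator against (Bluff, Push): payoffs 21, 90 → best response Bluff.
Mediator against (Bluff, Walk): payoffs 84, 57 → best response Walk.
Mutual best responses: (Walk, Walk, Bluff); (Bluff, Push, Bluff).

Pure-strategy Nash equilibria: (Walk, Walk, Bluff) and (Bluff, Push, Bluff)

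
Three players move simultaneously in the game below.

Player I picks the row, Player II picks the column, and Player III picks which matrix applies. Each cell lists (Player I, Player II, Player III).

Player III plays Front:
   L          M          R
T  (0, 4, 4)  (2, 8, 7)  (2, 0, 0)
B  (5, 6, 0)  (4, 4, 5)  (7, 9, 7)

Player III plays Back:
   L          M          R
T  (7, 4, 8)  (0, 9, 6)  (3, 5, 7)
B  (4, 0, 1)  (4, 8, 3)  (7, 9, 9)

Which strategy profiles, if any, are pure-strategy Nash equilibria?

The unique pure-strategy Nash equilibrium is (B, R, Back).

Player I against (L, Front): payoffs 0, 5 → best response B.
Player I against (L, Back): payoffs 7, 4 → best response T.
Player I against (M, Front): payoffs 2, 4 → best response B.
Player I against (M, Back): payoffs 0, 4 → best response B.
Player I against (R, Front): payoffs 2, 7 → best response B.
Player I against (R, Back): payoffs 3, 7 → best response B.
Player II against (T, Front): payoffs 4, 8, 0 → best response M.
Player II against (T, Back): payoffs 4, 9, 5 → best response M.
Player II against (B, Front): payoffs 6, 4, 9 → best response R.
Player II against (B, Back): payoffs 0, 8, 9 → best response R.
Player III against (T, L): payoffs 4, 8 → best response Back.
Player III against (T, M): payoffs 7, 6 → best response Front.
Player III against (T, R): payoffs 0, 7 → best response Back.
Player III against (B, L): payoffs 0, 1 → best response Back.
Player III against (B, M): payoffs 5, 3 → best response Front.
Player III against (B, R): payoffs 7, 9 → best response Back.
Mutual best responses: (B, R, Back).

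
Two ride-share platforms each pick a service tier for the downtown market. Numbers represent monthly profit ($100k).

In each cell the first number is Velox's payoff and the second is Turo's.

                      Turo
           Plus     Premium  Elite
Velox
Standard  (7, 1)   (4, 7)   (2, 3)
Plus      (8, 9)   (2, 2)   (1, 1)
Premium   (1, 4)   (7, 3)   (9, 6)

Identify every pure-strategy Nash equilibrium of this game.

Pure-strategy Nash equilibria: (Plus, Plus) and (Premium, Elite)

(Standard, Plus): Velox can switch to Plus (7 → 8). Not NE.
(Standard, Premium): Velox can switch to Premium (4 → 7). Not NE.
(Standard, Elite): Velox can switch to Premium (2 → 9). Not NE.
(Plus, Plus): Velox gets 8, best alternative 7; Turo gets 9, best alternative 2. No profitable deviation — NE.
(Plus, Premium): Velox can switch to Standard (2 → 4). Not NE.
(Plus, Elite): Velox can switch to Standard (1 → 2). Not NE.
(Premium, Plus): Velox can switch to Standard (1 → 7). Not NE.
(Premium, Premium): Turo can switch to Plus (3 → 4). Not NE.
(Premium, Elite): Velox gets 9, best alternative 2; Turo gets 6, best alternative 4. No profitable deviation — NE.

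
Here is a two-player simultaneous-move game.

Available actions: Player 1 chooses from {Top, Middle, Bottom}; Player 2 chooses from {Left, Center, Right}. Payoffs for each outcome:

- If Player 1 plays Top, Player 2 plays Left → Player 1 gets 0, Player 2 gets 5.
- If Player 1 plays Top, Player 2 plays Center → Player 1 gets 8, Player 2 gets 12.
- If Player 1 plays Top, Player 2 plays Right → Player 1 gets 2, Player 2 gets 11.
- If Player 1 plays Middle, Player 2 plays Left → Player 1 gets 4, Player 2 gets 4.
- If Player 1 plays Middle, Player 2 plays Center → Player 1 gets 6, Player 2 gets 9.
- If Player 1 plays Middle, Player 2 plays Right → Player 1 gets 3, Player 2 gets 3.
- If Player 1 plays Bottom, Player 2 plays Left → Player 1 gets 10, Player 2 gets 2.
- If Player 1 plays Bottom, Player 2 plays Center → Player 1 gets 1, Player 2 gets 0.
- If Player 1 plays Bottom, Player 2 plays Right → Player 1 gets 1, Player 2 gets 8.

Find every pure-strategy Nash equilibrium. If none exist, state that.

(Top, Center)

(Top, Left): Player 1 can switch to Middle (0 → 4). Not NE.
(Top, Center): Player 1 gets 8, best alternative 6; Player 2 gets 12, best alternative 11. No profitable deviation — NE.
(Top, Right): Player 1 can switch to Middle (2 → 3). Not NE.
(Middle, Left): Player 1 can switch to Bottom (4 → 10). Not NE.
(Middle, Center): Player 1 can switch to Top (6 → 8). Not NE.
(Middle, Right): Player 2 can switch to Left (3 → 4). Not NE.
(Bottom, Left): Player 2 can switch to Right (2 → 8). Not NE.
(The remaining 2 profiles each have a profitable deviation by the same check.)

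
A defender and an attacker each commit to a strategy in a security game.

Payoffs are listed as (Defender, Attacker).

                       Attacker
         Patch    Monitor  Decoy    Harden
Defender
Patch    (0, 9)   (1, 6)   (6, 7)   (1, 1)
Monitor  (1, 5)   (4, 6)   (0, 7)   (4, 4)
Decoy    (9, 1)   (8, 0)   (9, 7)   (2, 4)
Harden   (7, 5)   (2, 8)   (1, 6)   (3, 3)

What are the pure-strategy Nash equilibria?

(Patch, Patch): Defender can switch to Monitor (0 → 1). Not NE.
(Patch, Monitor): Defender can switch to Monitor (1 → 4). Not NE.
(Patch, Decoy): Defender can switch to Decoy (6 → 9). Not NE.
(Patch, Harden): Defender can switch to Monitor (1 → 4). Not NE.
(Monitor, Patch): Defender can switch to Decoy (1 → 9). Not NE.
(Monitor, Monitor): Defender can switch to Decoy (4 → 8). Not NE.
(Monitor, Decoy): Defender can switch to Patch (0 → 6). Not NE.
(Monitor, Harden): Attacker can switch to Patch (4 → 5). Not NE.
(Decoy, Patch): Attacker can switch to Decoy (1 → 7). Not NE.
(Decoy, Monitor): Attacker can switch to Patch (0 → 1). Not NE.
(Decoy, Decoy): Defender gets 9, best alternative 6; Attacker gets 7, best alternative 4. No profitable deviation — NE.
(Decoy, Harden): Defender can switch to Monitor (2 → 4). Not NE.
(Harden, Patch): Defender can switch to Decoy (7 → 9). Not NE.
(The remaining 3 profiles each have a profitable deviation by the same check.)

(Decoy, Decoy)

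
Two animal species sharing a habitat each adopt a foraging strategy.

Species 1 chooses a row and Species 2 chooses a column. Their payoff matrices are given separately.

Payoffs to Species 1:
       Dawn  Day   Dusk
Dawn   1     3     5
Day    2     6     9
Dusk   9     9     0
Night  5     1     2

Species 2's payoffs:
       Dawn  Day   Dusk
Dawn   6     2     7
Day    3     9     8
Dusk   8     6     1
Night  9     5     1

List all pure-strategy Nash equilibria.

Species 1 against Dawn: payoffs 1, 2, 9, 5 → best response Dusk.
Species 1 against Day: payoffs 3, 6, 9, 1 → best response Dusk.
Species 1 against Dusk: payoffs 5, 9, 0, 2 → best response Day.
Species 2 against Dawn: payoffs 6, 2, 7 → best response Dusk.
Species 2 against Day: payoffs 3, 9, 8 → best response Day.
Species 2 against Dusk: payoffs 8, 6, 1 → best response Dawn.
Species 2 against Night: payoffs 9, 5, 1 → best response Dawn.
Mutual best responses: (Dusk, Dawn).

Pure NE: (Dusk, Dawn)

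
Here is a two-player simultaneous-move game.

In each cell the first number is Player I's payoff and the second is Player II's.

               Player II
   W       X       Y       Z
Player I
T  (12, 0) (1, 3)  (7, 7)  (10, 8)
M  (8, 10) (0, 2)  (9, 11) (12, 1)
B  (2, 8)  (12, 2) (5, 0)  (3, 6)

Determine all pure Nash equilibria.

The unique pure-strategy Nash equilibrium is (M, Y).

(T, W): Player II can switch to X (0 → 3). Not NE.
(T, X): Player I can switch to B (1 → 12). Not NE.
(T, Y): Player I can switch to M (7 → 9). Not NE.
(T, Z): Player I can switch to M (10 → 12). Not NE.
(M, W): Player I can switch to T (8 → 12). Not NE.
(M, X): Player I can switch to T (0 → 1). Not NE.
(M, Y): Player I gets 9, best alternative 7; Player II gets 11, best alternative 10. No profitable deviation — NE.
(M, Z): Player II can switch to W (1 → 10). Not NE.
(B, W): Player I can switch to T (2 → 12). Not NE.
(B, X): Player II can switch to W (2 → 8). Not NE.
(B, Y): Player I can switch to T (5 → 7). Not NE.
(The remaining 1 profile has a profitable deviation by the same check.)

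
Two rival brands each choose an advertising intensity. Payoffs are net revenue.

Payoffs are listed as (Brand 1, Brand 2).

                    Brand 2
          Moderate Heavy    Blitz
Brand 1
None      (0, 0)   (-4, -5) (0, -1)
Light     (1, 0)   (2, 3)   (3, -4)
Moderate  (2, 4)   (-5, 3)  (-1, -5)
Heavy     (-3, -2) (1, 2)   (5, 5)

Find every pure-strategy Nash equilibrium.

Pure-strategy Nash equilibria: (Light, Heavy) and (Moderate, Moderate) and (Heavy, Blitz)

Brand 1 against Moderate: payoffs 0, 1, 2, -3 → best response Moderate.
Brand 1 against Heavy: payoffs -4, 2, -5, 1 → best response Light.
Brand 1 against Blitz: payoffs 0, 3, -1, 5 → best response Heavy.
Brand 2 against None: payoffs 0, -5, -1 → best response Moderate.
Brand 2 against Light: payoffs 0, 3, -4 → best response Heavy.
Brand 2 against Moderate: payoffs 4, 3, -5 → best response Moderate.
Brand 2 against Heavy: payoffs -2, 2, 5 → best response Blitz.
Mutual best responses: (Light, Heavy); (Moderate, Moderate); (Heavy, Blitz).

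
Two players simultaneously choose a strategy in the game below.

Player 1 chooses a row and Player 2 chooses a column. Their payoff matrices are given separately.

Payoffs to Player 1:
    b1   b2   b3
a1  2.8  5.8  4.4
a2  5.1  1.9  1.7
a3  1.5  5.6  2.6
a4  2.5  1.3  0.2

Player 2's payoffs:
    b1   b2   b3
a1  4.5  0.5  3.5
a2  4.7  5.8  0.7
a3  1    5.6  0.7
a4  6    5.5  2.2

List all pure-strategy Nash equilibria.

There is no pure-strategy Nash equilibrium.

For each player, find the best response to each opponent profile; mutual best responses are the pure NE.
Player 1 against b1: payoffs 2.8, 5.1, 1.5, 2.5 → best response a2.
Player 1 against b2: payoffs 5.8, 1.9, 5.6, 1.3 → best response a1.
Player 1 against b3: payoffs 4.4, 1.7, 2.6, 0.2 → best response a1.
Player 2 against a1: payoffs 4.5, 0.5, 3.5 → best response b1.
Player 2 against a2: payoffs 4.7, 5.8, 0.7 → best response b2.
Player 2 against a3: payoffs 1, 5.6, 0.7 → best response b2.
Player 2 against a4: payoffs 6, 5.5, 2.2 → best response b1.
No profile is a mutual best response for all players.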